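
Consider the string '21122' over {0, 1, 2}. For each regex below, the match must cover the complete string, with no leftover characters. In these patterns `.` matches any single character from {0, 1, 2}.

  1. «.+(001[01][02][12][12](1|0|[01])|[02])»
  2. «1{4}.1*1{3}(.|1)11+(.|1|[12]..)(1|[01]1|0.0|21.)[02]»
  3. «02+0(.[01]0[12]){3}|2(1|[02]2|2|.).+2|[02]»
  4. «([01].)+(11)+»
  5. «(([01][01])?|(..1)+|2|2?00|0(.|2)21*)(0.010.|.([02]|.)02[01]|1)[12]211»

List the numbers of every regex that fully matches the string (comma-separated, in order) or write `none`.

1 → match
2 → no match — must start with '1'
3 → match
4 → no match — must end with '11'
5 → no match — must end with '211'

1, 3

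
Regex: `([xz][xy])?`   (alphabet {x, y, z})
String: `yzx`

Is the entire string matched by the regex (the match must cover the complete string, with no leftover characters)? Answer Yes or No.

No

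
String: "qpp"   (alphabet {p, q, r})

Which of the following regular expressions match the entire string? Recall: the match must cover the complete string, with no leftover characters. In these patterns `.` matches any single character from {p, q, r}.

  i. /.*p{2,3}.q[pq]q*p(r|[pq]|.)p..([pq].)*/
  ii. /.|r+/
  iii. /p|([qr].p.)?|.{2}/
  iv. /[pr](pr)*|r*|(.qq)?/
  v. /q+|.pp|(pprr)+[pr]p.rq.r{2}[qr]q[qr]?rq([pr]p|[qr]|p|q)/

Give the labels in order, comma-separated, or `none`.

v

i → no match
ii → no match
iii → no match
iv → no match
v → match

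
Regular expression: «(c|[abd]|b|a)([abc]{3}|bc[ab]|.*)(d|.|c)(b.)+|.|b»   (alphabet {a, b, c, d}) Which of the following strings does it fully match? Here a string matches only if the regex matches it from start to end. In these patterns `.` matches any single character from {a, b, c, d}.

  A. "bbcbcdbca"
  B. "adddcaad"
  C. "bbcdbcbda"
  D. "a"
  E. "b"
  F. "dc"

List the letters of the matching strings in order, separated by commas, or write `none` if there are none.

D, E

A. "bbcbcdbca" → no match
B. "adddcaad" → no match
C. "bbcdbcbda" → no match
D. "a" → match
E. "b" → match
F. "dc" → no match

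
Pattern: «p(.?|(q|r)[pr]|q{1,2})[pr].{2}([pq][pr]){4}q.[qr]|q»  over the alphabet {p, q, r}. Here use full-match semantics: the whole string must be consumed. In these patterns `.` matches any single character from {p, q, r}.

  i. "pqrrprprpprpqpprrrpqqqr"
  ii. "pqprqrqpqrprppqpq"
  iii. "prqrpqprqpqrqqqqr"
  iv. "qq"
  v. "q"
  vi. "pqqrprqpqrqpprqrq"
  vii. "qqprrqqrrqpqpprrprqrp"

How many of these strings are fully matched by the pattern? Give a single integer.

3

i → no match
ii → match
iii → no match
iv. "qq" → no match
v. "q" → match
vi → match
vii → no match
Total matched: 3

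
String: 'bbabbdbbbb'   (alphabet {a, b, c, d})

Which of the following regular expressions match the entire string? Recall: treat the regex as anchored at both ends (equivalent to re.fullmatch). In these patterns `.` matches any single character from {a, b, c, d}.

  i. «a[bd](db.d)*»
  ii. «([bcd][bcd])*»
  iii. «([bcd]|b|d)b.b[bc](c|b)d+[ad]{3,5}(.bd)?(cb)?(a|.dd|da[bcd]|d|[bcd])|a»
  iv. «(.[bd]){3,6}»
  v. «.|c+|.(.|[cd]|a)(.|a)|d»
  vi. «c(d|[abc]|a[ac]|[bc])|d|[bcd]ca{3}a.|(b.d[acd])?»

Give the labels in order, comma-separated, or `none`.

i → no match — must start with 'a'
ii → no match
iii → no match
iv → match
v → no match
vi → no match

iv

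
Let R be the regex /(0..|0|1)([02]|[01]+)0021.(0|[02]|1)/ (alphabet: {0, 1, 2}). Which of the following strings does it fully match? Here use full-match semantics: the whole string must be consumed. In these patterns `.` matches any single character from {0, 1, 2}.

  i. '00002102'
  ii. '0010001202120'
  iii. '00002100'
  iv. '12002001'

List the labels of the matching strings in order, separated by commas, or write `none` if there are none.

i, iii

i → match
ii → no match
iii → match
iv → no match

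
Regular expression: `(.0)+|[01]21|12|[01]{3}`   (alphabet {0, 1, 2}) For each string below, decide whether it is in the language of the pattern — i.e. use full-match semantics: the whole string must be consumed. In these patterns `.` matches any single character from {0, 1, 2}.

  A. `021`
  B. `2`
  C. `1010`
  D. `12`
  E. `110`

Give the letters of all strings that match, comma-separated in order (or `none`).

A, C, D, E

A → match
B → no match
C → match
D → match
E → match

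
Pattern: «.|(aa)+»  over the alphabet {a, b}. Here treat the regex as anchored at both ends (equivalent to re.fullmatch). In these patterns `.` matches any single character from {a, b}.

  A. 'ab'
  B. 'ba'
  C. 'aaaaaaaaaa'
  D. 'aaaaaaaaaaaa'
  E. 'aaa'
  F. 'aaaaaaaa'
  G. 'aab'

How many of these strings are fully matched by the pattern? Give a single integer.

A. 'ab' → no match
B. 'ba' → no match
C. 'aaaaaaaaaa' → match
D. 'aaaaaaaaaaaa' → match
E. 'aaa' → no match
F. 'aaaaaaaa' → match
G. 'aab' → no match
Total matched: 3

3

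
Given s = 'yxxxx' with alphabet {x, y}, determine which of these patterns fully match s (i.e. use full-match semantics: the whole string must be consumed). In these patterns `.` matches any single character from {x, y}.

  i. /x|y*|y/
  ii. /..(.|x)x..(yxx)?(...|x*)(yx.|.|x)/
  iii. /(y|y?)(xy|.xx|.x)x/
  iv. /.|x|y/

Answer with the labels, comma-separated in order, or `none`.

i → no match
ii → no match
iii → match
iv → no match

iii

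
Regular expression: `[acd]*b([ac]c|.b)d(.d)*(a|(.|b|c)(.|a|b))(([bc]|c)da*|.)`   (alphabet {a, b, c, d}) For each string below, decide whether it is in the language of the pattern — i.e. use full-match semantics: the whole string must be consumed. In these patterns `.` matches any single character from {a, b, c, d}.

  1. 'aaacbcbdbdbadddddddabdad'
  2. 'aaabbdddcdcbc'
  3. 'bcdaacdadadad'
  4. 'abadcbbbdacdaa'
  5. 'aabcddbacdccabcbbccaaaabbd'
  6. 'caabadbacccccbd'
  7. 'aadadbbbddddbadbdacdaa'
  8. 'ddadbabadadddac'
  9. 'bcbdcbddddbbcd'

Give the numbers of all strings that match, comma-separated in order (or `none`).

none

1 → no match
2 → no match
3 → no match
4 → no match
5 → no match
6 → no match
7 → no match
8 → no match
9 → no match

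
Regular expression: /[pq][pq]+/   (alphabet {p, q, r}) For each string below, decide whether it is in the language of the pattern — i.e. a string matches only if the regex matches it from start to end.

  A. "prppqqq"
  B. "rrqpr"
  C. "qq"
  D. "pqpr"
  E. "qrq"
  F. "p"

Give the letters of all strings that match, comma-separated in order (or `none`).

A. "prppqqq" → no match
B. "rrqpr" → no match
C. "qq" → match
D. "pqpr" → no match
E. "qrq" → no match
F. "p" → no match

C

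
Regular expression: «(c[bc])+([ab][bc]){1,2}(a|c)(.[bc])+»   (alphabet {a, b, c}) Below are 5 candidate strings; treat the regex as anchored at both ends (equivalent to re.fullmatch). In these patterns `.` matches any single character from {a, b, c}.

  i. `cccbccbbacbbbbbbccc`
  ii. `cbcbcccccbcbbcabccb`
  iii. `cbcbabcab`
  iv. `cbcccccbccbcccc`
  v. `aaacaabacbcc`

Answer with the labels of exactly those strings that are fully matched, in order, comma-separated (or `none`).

i → match
ii → match
iii → match
iv → match
v → no match — must start with `c`

i, ii, iii, iv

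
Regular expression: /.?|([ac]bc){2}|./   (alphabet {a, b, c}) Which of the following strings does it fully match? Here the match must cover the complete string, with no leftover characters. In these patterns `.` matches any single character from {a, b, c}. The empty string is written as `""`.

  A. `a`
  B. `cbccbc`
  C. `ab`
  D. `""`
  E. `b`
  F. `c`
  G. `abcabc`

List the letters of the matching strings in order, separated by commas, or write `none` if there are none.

A → match
B → match
C → no match
D → match
E → match
F → match
G → match

A, B, D, E, F, G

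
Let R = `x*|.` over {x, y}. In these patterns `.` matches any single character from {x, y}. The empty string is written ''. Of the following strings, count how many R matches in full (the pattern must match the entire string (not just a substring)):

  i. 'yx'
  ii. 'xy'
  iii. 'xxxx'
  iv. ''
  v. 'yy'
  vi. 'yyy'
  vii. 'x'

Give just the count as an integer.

i → no match
ii → no match
iii → match
iv → match
v → no match
vi → no match
vii → match
Total matched: 3

3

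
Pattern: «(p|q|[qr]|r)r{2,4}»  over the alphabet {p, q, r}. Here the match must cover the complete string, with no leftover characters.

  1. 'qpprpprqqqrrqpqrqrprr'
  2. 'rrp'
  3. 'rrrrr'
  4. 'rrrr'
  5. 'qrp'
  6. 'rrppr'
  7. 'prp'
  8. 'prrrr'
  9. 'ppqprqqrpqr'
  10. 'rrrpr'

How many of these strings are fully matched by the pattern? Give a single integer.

1 → no match
2 → no match — must end with 'r'
3 → match
4 → match
5 → no match — must end with 'r'
6 → no match
7 → no match — must end with 'r'
8 → match
9 → no match
10 → no match
Total matched: 3

3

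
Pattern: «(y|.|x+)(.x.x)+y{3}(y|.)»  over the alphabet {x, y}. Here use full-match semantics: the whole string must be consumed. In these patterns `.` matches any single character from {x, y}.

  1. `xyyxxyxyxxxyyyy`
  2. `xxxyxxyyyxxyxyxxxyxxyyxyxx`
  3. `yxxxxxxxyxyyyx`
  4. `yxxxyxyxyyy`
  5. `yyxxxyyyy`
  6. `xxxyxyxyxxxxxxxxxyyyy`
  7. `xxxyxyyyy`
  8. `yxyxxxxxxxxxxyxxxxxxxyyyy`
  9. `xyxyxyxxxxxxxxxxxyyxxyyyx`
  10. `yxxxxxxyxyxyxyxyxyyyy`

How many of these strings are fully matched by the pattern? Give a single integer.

1 → no match
2 → no match
3 → no match
4 → no match
5 → match
6 → match
7 → match
8 → no match
9 → no match
10 → match
Total matched: 4

4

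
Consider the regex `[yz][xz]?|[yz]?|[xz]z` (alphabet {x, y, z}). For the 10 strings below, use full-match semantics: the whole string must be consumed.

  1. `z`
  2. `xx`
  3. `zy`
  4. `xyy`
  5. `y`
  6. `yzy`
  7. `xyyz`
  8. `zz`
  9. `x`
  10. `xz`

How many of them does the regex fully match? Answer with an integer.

1. `z` → match
2. `xx` → no match
3. `zy` → no match
4. `xyy` → no match
5. `y` → match
6. `yzy` → no match
7. `xyyz` → no match
8. `zz` → match
9. `x` → no match
10. `xz` → match
Total matched: 4

4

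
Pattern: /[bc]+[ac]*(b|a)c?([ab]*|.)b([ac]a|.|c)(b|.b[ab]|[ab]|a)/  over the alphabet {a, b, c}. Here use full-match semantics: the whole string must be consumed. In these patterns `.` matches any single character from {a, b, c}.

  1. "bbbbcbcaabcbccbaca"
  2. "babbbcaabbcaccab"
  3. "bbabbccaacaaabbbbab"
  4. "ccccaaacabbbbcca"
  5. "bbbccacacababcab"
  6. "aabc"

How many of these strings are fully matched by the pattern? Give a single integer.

1 → no match
2 → no match
3 → no match
4 → no match
5 → match
6 → no match
Total matched: 1

1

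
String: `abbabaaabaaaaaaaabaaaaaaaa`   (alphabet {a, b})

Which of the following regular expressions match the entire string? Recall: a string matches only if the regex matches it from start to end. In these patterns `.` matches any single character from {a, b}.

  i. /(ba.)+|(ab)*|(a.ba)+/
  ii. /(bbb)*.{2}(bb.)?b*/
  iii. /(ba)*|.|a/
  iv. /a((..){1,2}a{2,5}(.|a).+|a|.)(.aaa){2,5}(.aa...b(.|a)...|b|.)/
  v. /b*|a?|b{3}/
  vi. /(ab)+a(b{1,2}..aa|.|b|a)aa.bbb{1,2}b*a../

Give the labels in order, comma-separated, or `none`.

iv

i → no match
ii → no match
iii → no match
iv → match
v → no match
vi → no match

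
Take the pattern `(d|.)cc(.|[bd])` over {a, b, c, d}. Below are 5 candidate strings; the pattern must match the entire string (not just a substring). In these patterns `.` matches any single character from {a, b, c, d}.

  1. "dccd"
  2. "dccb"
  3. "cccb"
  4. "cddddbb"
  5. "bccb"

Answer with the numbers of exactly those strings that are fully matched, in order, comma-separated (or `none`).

1, 2, 3, 5

1 → match
2 → match
3 → match
4 → no match
5 → match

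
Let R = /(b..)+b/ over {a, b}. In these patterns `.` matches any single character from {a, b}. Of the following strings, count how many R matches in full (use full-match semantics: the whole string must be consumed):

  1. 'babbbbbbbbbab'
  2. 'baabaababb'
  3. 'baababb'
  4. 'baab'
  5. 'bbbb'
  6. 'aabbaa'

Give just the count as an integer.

1 → match
2 → match
3 → match
4 → match
5 → match
6 → no match — must start with 'b'
Total matched: 5

5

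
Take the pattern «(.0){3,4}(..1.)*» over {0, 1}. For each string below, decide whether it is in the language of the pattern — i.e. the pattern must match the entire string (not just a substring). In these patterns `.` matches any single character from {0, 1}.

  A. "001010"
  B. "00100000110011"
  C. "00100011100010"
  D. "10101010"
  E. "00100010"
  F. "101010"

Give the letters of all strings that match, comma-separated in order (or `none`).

A, B, C, D, E, F

A → match
B → match
C → match
D → match
E → match
F → match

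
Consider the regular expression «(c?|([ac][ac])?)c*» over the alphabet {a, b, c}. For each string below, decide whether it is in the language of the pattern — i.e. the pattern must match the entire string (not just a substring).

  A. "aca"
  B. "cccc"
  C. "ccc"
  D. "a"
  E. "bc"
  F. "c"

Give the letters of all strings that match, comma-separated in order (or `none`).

A → no match
B → match
C → match
D → no match
E → no match
F → match

B, C, F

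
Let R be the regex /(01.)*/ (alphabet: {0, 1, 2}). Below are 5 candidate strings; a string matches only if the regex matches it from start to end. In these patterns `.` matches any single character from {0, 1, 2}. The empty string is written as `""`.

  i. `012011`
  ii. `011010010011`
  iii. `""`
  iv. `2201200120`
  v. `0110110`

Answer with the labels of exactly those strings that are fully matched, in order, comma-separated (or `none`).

i, ii, iii

i → match
ii → match
iii → match
iv → no match
v → no match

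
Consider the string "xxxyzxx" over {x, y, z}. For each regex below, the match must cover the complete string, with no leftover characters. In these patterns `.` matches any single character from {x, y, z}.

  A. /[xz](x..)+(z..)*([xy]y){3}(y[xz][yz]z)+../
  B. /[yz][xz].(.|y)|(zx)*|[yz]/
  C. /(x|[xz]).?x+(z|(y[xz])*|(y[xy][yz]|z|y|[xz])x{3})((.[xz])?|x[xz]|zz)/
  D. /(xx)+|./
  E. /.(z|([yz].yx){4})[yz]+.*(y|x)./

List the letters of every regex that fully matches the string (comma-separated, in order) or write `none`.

C

A → no match
B → no match
C → match
D → no match
E → no match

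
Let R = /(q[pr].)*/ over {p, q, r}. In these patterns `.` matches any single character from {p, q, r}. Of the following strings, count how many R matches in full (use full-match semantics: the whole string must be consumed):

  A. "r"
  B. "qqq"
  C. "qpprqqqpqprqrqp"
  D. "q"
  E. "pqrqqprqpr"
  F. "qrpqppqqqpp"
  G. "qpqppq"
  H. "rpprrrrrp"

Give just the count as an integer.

0

A → no match
B → no match
C → no match
D → no match
E → no match
F → no match
G → no match
H → no match
Total matched: 0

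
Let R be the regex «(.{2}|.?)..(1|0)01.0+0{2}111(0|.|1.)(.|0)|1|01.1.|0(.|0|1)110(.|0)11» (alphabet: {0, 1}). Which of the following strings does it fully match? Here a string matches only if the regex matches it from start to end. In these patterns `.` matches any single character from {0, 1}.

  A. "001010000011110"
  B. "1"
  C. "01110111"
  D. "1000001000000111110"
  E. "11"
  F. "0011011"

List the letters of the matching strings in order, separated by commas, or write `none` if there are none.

A, B, C, D

A → match
B → match
C → match
D → match
E → no match
F → no match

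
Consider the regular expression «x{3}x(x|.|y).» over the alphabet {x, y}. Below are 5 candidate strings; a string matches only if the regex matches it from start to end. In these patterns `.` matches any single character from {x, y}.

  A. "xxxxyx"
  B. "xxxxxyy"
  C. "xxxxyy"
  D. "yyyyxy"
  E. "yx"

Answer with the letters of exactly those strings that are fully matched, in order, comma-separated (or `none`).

A → match
B → no match
C → match
D → no match — must start with "x"
E → no match — must start with "x"

A, C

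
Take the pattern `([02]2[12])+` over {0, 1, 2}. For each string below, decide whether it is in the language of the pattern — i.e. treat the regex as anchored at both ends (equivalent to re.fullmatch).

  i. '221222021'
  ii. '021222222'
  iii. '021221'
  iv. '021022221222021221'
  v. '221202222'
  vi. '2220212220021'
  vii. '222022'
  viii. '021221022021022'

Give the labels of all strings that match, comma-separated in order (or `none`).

i, ii, iii, iv, vii, viii

i. '221222021' → match
ii. '021222222' → match
iii. '021221' → match
iv → match
v. '221202222' → no match
vi → no match
vii. '222022' → match
viii → match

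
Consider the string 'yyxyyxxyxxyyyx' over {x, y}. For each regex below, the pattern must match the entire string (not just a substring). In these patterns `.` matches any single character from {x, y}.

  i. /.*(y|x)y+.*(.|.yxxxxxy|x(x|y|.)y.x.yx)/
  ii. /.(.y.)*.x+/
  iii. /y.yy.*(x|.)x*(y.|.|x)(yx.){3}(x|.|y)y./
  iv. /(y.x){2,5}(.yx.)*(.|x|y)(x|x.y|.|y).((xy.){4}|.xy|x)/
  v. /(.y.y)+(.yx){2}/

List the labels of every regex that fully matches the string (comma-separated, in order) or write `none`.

i, iv

i → match
ii → no match
iii → no match
iv → match
v → no match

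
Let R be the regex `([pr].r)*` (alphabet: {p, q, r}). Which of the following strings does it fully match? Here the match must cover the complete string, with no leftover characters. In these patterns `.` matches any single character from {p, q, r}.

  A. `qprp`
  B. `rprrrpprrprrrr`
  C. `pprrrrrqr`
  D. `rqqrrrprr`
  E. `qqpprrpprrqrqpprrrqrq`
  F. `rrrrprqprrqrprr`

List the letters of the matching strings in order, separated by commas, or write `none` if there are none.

C

A → no match
B → no match
C → match
D → no match
E → no match
F → no match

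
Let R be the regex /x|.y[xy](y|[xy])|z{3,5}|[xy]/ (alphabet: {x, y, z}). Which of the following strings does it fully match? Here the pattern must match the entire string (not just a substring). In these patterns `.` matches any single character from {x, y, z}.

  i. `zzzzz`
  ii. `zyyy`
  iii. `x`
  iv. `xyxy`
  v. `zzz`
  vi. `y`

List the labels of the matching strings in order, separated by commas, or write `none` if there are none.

i → match
ii → match
iii → match
iv → match
v → match
vi → match

i, ii, iii, iv, v, vi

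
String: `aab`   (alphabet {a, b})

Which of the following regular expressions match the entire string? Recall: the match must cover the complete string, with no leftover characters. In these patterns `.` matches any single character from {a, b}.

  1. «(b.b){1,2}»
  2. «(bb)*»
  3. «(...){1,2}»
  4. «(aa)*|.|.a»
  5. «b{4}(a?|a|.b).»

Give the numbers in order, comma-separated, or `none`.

3

1 → no match — must start with `b`
2 → no match
3 → match
4 → no match
5 → no match — must start with `b`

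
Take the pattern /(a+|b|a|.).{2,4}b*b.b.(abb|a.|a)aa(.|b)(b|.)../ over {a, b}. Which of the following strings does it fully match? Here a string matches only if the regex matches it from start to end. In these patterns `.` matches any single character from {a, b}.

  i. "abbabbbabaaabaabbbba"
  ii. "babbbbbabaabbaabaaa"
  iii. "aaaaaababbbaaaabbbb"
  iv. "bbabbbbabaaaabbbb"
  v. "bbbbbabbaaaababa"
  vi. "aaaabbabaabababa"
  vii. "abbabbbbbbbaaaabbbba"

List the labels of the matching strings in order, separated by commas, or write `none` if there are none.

i → no match
ii → match
iii → match
iv → match
v → match
vi → no match
vii → no match

ii, iii, iv, v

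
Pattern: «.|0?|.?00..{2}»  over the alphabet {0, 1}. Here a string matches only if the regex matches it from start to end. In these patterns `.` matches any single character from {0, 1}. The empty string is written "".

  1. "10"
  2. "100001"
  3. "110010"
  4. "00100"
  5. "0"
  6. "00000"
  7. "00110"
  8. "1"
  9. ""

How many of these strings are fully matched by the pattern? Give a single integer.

7

1. "10" → no match
2. "100001" → match
3. "110010" → no match
4. "00100" → match
5. "0" → match
6. "00000" → match
7. "00110" → match
8. "1" → match
9. "" → match
Total matched: 7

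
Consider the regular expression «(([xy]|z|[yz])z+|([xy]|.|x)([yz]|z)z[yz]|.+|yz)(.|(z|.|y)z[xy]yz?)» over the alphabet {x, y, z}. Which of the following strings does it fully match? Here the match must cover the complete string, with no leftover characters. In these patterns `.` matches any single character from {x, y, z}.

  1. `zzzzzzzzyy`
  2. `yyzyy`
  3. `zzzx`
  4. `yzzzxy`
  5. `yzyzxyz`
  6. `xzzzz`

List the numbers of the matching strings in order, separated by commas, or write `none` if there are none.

1 → match
2 → match
3 → match
4 → match
5 → match
6 → match

1, 2, 3, 4, 5, 6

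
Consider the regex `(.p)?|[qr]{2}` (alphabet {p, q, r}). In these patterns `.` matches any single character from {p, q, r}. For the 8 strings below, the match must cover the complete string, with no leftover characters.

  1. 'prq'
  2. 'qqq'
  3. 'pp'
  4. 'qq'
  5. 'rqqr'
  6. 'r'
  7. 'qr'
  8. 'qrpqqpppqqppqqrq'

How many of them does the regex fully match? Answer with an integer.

1 → no match
2 → no match
3 → match
4 → match
5 → no match
6 → no match
7 → match
8 → no match
Total matched: 3

3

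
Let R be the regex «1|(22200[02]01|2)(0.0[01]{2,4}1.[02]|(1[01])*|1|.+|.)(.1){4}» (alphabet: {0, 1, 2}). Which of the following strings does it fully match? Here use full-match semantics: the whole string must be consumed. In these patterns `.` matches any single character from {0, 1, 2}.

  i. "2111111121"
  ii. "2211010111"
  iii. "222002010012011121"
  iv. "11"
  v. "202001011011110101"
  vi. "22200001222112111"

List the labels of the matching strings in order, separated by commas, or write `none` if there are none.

i, ii, v

i → match
ii → match
iii → no match
iv → no match
v → match
vi → no match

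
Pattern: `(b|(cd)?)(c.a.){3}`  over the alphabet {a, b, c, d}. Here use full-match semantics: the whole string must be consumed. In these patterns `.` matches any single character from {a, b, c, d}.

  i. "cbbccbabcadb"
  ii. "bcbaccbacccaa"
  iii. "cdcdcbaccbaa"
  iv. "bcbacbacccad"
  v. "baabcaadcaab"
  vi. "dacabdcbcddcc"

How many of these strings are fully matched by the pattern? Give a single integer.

i → no match
ii → match
iii → no match
iv → no match
v → no match
vi → no match
Total matched: 1

1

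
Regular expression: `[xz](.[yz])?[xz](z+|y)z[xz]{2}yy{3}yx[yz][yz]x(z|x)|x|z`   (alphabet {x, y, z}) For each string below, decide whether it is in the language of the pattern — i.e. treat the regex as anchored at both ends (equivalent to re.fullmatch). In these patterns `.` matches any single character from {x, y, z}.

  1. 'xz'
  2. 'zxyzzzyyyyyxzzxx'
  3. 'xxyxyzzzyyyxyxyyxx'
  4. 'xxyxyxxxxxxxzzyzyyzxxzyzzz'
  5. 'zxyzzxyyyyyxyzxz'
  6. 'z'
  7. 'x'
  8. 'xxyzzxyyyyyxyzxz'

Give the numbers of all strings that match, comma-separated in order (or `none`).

2, 5, 6, 7, 8

1 → no match
2 → match
3 → no match
4 → no match
5 → match
6 → match
7 → match
8 → match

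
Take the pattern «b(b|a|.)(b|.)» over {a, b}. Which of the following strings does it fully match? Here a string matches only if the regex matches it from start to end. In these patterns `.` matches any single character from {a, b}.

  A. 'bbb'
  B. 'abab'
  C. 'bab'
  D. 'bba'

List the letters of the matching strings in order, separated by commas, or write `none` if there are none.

A, C, D

A. 'bbb' → match
B. 'abab' → no match — must start with 'b'
C. 'bab' → match
D. 'bba' → match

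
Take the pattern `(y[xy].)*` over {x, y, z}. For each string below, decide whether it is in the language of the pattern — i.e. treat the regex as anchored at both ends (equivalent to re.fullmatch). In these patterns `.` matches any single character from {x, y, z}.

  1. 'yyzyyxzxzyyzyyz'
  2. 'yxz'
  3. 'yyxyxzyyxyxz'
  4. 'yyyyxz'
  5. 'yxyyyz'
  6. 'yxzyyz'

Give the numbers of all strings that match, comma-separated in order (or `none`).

1 → no match
2 → match
3 → match
4 → match
5 → match
6 → match

2, 3, 4, 5, 6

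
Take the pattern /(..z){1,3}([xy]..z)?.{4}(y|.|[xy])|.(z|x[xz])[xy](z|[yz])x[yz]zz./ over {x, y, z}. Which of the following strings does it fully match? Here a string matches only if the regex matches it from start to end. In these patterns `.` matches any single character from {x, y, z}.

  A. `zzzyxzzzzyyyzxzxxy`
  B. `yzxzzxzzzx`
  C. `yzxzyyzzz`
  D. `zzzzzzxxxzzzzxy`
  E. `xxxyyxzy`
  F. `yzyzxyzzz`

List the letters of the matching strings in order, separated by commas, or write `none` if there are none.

A → match
B → no match
C → no match
D → match
E → no match
F → match

A, D, F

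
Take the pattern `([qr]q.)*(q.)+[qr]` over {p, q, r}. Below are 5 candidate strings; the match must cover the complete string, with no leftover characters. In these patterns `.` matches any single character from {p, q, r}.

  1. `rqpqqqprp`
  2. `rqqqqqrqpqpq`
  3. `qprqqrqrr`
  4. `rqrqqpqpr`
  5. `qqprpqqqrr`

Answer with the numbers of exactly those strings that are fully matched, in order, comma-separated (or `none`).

1 → no match
2 → match
3 → no match
4 → match
5 → no match

2, 4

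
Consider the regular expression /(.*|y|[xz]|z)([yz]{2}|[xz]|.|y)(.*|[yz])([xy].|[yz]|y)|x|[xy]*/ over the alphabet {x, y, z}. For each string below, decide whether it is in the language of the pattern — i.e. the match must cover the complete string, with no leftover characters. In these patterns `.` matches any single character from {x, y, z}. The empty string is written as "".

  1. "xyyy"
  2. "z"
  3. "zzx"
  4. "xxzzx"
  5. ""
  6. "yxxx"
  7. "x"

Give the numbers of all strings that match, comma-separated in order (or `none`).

1, 5, 6, 7

1 → match
2 → no match
3 → no match
4 → no match
5 → match
6 → match
7 → match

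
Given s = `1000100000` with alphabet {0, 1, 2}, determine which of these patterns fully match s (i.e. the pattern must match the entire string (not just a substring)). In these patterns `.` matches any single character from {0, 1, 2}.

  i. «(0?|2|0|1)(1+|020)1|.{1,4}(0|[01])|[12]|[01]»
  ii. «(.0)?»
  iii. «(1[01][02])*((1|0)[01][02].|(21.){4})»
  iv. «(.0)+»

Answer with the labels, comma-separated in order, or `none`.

iv

i → no match
ii → no match
iii → no match
iv → match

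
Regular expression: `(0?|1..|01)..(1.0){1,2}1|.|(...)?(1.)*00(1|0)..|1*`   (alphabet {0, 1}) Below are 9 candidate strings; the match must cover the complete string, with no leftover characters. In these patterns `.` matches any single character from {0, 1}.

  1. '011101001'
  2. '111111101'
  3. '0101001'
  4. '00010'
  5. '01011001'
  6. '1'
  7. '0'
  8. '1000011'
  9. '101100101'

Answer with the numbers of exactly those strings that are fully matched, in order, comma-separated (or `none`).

1 → match
2 → match
3 → match
4 → match
5 → match
6 → match
7 → match
8 → match
9 → match

1, 2, 3, 4, 5, 6, 7, 8, 9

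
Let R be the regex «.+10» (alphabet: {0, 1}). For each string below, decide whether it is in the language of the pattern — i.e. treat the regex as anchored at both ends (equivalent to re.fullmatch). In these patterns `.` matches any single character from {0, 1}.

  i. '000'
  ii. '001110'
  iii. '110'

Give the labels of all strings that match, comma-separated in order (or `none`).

i → no match — must end with '10'
ii → match
iii → match

ii, iii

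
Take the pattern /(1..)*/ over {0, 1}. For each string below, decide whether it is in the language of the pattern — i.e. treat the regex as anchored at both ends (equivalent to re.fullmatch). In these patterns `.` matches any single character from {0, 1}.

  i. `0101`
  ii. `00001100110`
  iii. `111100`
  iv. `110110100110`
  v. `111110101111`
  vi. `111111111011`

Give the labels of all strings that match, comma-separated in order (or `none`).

iii, iv, v

i → no match
ii → no match
iii → match
iv → match
v → match
vi → no match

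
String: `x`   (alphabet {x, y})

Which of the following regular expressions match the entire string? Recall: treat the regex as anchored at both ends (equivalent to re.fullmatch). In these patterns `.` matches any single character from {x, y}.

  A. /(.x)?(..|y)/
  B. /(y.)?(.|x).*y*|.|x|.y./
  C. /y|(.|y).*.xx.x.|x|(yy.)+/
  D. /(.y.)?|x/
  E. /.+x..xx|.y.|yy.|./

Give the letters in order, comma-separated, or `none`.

B, C, D, E

A → no match
B → match
C → match
D → match
E → match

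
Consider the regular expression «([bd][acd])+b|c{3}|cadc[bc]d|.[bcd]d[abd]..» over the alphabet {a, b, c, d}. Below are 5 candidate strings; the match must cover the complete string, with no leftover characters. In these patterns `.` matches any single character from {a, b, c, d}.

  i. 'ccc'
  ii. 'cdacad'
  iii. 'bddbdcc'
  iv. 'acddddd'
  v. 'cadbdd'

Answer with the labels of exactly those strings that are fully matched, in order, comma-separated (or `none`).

i → match
ii → no match
iii → no match
iv → no match
v → no match

i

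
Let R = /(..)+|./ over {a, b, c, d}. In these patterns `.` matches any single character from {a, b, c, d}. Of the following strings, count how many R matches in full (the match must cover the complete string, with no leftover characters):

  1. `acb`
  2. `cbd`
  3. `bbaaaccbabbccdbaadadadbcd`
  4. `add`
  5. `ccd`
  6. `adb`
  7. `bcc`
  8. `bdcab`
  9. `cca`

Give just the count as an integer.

0

1 → no match
2 → no match
3 → no match
4 → no match
5 → no match
6 → no match
7 → no match
8 → no match
9 → no match
Total matched: 0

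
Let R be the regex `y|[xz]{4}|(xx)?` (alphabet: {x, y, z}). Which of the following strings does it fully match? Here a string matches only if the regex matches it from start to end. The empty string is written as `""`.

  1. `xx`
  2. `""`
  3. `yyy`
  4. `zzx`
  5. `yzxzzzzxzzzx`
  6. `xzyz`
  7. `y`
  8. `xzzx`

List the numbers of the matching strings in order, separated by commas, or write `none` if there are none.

1 → match
2 → match
3 → no match
4 → no match
5 → no match
6 → no match
7 → match
8 → match

1, 2, 7, 8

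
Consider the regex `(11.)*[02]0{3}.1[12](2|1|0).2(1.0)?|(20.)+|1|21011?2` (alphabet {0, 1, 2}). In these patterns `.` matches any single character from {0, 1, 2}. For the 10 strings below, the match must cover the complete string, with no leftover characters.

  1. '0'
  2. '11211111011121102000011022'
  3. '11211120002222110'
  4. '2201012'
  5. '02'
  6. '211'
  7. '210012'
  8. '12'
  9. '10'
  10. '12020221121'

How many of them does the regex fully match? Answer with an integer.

1 → no match
2 → no match
3 → no match
4 → no match
5 → no match
6 → no match
7 → no match
8 → no match
9 → no match
10 → no match
Total matched: 0

0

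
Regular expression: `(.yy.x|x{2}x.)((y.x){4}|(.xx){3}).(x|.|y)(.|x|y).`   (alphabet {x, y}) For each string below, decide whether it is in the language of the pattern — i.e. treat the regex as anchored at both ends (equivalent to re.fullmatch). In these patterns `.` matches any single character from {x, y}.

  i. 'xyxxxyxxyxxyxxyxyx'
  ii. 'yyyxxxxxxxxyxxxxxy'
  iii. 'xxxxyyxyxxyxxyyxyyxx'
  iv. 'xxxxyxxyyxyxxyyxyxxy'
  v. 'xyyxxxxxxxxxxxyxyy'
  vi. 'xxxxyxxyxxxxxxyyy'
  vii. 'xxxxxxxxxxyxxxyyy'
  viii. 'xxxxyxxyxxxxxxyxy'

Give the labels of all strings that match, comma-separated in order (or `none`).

ii, iii, iv, v, vi, vii, viii

i → no match
ii → match
iii → match
iv → match
v → match
vi → match
vii → match
viii → match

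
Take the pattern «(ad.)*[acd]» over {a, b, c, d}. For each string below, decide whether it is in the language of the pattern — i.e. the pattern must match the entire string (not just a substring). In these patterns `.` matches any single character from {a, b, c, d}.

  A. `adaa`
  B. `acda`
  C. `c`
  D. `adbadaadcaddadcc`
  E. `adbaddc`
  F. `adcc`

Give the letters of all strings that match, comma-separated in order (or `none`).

A → match
B → no match
C → match
D → match
E → match
F → match

A, C, D, E, F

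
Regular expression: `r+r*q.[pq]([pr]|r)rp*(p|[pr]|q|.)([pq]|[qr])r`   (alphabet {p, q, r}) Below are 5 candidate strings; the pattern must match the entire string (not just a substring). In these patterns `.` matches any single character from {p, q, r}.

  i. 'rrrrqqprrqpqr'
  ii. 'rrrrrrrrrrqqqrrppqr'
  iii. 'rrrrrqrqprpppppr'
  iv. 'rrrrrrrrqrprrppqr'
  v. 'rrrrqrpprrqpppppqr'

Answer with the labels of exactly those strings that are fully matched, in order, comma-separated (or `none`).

ii, iii, iv

i → no match
ii → match
iii → match
iv → match
v → no match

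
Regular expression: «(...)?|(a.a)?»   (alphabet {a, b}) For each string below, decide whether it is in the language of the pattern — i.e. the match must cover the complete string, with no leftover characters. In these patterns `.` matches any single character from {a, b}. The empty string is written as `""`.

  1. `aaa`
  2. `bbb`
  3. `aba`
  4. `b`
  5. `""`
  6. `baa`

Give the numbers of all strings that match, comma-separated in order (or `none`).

1, 2, 3, 5, 6

1 → match
2 → match
3 → match
4 → no match
5 → match
6 → match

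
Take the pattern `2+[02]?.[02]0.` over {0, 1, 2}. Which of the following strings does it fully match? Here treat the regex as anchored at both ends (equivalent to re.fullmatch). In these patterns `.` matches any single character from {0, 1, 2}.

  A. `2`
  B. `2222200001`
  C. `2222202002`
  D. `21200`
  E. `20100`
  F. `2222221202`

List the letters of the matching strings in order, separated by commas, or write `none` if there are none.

A → no match
B → match
C → match
D → match
E → no match
F → match

B, C, D, F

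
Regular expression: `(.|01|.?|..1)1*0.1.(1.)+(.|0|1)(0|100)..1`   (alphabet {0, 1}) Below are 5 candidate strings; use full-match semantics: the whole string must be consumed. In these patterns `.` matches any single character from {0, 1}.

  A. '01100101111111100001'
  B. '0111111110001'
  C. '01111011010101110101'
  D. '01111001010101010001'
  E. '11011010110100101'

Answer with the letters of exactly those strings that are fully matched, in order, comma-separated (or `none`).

A, B, C, D, E

A → match
B → match
C → match
D → match
E → match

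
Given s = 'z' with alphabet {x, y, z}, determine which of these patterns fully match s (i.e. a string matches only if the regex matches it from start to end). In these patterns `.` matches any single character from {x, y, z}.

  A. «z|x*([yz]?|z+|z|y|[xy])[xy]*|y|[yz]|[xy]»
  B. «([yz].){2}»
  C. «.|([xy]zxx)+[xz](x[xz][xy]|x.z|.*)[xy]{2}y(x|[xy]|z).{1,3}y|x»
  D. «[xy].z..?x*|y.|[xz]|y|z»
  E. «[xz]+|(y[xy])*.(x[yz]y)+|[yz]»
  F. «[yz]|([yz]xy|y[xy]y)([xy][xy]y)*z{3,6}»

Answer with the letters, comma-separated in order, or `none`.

A → match
B → no match
C → match
D → match
E → match
F → match

A, C, D, E, F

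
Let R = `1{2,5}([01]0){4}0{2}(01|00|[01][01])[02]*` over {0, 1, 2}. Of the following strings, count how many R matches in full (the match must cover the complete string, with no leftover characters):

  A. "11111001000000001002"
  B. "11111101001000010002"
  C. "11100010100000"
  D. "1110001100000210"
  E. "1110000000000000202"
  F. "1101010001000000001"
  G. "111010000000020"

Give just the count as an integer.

A → match
B → no match
C → match
D → no match
E → match
F → no match
G → no match
Total matched: 3

3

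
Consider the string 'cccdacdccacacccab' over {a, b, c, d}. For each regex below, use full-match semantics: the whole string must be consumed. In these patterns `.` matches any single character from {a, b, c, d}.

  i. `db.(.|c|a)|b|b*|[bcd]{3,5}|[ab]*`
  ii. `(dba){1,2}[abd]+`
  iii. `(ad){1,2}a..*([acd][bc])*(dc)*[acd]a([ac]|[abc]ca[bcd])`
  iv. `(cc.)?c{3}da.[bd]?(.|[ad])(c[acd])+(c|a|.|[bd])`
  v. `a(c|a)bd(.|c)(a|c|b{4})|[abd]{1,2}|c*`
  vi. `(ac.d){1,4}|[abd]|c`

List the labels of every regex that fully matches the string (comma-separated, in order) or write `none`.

iv

i → no match
ii → no match — must start with 'dba'
iii → no match — must start with 'ad'
iv → match
v → no match
vi → no match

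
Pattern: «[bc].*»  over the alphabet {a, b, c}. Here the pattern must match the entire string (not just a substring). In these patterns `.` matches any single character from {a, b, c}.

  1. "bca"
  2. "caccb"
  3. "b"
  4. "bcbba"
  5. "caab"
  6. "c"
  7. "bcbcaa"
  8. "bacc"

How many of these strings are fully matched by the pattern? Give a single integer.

8

1 → match
2 → match
3 → match
4 → match
5 → match
6 → match
7 → match
8 → match
Total matched: 8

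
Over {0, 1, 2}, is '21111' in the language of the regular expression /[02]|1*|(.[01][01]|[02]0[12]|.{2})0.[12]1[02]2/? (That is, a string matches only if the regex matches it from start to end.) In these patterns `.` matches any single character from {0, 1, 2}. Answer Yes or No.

No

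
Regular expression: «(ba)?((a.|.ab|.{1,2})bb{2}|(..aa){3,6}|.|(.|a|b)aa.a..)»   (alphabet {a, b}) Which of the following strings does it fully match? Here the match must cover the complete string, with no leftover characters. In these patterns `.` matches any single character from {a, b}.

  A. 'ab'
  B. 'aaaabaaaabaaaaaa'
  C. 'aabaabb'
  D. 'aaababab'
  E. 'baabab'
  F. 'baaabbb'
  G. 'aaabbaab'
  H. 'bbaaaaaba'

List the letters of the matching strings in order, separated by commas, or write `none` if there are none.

A. 'ab' → no match
B → match
C. 'aabaabb' → no match
D. 'aaababab' → no match
E. 'baabab' → no match
F. 'baaabbb' → match
G. 'aaabbaab' → no match
H. 'bbaaaaaba' → no match

B, F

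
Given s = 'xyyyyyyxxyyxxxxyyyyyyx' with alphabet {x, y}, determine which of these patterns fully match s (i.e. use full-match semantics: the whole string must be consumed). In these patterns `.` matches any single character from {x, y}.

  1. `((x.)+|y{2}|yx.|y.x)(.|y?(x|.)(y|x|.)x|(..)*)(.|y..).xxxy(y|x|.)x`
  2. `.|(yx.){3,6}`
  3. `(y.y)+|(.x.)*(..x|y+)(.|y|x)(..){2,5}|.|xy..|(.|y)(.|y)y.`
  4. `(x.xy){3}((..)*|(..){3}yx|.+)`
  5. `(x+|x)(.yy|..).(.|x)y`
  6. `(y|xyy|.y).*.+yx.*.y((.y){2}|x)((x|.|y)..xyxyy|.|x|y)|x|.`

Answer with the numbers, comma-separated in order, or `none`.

6

1 → no match
2 → no match
3 → no match
4 → no match
5 → no match — must end with 'y'
6 → match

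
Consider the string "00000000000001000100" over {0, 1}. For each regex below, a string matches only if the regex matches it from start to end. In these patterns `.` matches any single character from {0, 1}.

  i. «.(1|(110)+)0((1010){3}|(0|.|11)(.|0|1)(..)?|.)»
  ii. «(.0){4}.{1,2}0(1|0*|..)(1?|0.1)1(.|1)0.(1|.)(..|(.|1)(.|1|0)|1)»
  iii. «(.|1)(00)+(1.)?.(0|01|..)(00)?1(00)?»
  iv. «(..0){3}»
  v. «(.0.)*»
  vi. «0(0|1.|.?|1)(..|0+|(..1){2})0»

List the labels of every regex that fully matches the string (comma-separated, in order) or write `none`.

ii, iii

i → no match
ii → match
iii → match
iv → no match
v → no match
vi → no match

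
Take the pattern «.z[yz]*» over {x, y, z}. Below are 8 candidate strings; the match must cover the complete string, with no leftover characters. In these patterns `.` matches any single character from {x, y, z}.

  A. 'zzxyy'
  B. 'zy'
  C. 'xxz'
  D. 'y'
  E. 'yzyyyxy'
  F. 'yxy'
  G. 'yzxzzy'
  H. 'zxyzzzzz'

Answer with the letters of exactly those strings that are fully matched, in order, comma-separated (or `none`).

A → no match
B → no match
C → no match
D → no match
E → no match
F → no match
G → no match
H → no match

none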